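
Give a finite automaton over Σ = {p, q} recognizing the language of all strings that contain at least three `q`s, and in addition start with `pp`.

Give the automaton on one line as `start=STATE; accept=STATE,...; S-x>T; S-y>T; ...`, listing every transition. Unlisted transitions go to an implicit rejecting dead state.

start=S0; accept=S9,S10; S0-p>S1; S0-q>S2; S1-p>S3; S1-q>S2; S2-p>S2; S2-q>S4; S3-p>S3; S3-q>S5; S4-p>S4; S4-q>S6; S5-p>S5; S5-q>S7; S6-p>S6; S6-q>S8; S7-p>S7; S7-q>S9; S8-p>S8; S8-q>S8; S9-p>S9; S9-q>S10; S10-p>S10; S10-q>S10

Run two small machines in parallel and take their product. The first has 5 states tracking the count of `q`s, saturating at 4; the second has 4 states tracking whether the input so far still matches the prefix `pp`. A product state is a pair (one from each), accepting exactly when both do.
An 11-state machine:
          p    q  
>  S0     S1   S2 
   S1     S3   S2 
   S2     S2   S4 
   S3     S3   S5 
   S4     S4   S6 
   S5     S5   S7 
   S6     S6   S8 
   S7     S7   S9 
   S8     S8   S8 
 * S9     S9  S10 
 * S10   S10  S10 
(> = start, * = accepting)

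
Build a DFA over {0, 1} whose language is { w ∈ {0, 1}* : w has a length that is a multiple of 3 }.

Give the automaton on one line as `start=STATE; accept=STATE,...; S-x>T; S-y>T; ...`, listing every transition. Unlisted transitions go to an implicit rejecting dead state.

Only the length mod 3 matters, so use a 3-cycle: from any state, every input symbol moves to the next state, wrapping q2 back to q0. Mark q0 accepting.
3 states suffice.
        0   1  
>* q0   q1  q1 
   q1   q2  q2 
   q2   q0  q0 
(> = start, * = accepting)

start=q0; accept=q0; q0-0>q1; q0-1>q1; q1-0>q2; q1-1>q2; q2-0>q0; q2-1>q0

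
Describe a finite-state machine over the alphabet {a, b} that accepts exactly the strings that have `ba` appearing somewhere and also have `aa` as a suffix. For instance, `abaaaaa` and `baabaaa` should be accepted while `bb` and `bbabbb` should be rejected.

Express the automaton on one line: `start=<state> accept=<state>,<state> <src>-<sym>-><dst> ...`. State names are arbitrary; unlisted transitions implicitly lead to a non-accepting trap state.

Build one automaton per condition and run them in lockstep. The first has 3 states tracking whether and how much of `ba` has been seen; the second has 3 states tracking how much of the suffix `aa` has currently been matched. A product state is a pair (one from each), accepting exactly when both do.
A 7-state machine:
        a   b  
>  q0   q1  q2 
   q1   q3  q2 
   q2   q4  q2 
   q3   q3  q2 
   q4   q5  q6 
 * q5   q5  q6 
   q6   q4  q6 
(> = start, * = accepting)

start=q0 accept=q5 q0-a->q1 q0-b->q2 q1-a->q3 q1-b->q2 q2-a->q4 q2-b->q2 q3-a->q3 q3-b->q2 q4-a->q5 q4-b->q6 q5-a->q5 q5-b->q6 q6-a->q4 q6-b->q6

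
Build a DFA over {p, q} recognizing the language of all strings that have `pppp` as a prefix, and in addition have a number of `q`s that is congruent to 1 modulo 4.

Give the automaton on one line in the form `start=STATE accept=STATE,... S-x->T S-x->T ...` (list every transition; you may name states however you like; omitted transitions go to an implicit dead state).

start=s0 accept=s9 s0-p->s1 s0-q->s2 s1-p->s3 s1-q->s2 s2-p->s2 s2-q->s4 s3-p->s5 s3-q->s2 s4-p->s4 s4-q->s6 s5-p->s7 s5-q->s2 s6-p->s6 s6-q->s8 s7-p->s7 s7-q->s9 s8-p->s8 s8-q->s2 s9-p->s9 s9-q->s10 s10-p->s10 s10-q->s11 s11-p->s11 s11-q->s7

Run two small machines in parallel and take their product. One (6 states) tracks whether the input so far still matches the prefix `pppp`; the other (4 states) tracks the count of `q`s modulo 4. Each combined state is a pair, one component from each; accept when both components accept.
A 12-state machine:
          p    q  
>  s0     s1   s2 
   s1     s3   s2 
   s2     s2   s4 
   s3     s5   s2 
   s4     s4   s6 
   s5     s7   s2 
   s6     s6   s8 
   s7     s7   s9 
   s8     s8   s2 
 * s9     s9  s10 
   s10   s10  s11 
   s11   s11   s7 
(> = start, * = accepting)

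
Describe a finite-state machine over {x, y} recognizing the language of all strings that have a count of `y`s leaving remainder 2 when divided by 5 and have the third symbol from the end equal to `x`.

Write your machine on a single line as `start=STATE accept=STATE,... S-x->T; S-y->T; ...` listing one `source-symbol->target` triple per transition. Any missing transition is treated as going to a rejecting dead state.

Handle the two conditions separately and then intersect. One (5 states) tracks the count of `y`s modulo 5; the other (15 states) tracks the last 3 symbols read. Each combined state is a pair, one component from each; accept when both components accept. Minimizing collapses redundant product states.
16 states suffice.
          x    y  
>  s0     s1   s2 
   s1     s1   s3 
   s2     s4   s5 
   s3     s4   s6 
   s4     s7   s8 
   s5     s9  s10 
 * s6     s9  s10 
   s7     s7  s11 
   s8    s12  s10 
   s9    s13  s10 
   s10   s10  s14 
 * s11   s12  s10 
 * s12   s13  s10 
   s13   s15  s10 
   s14   s14   s0 
 * s15   s15  s10 
(> = start, * = accepting)

start=s0; accept=s6,s11,s12,s15; s0-x->s1; s0-y->s2; s1-x->s1; s1-y->s3; s2-x->s4; s2-y->s5; s3-x->s4; s3-y->s6; s4-x->s7; s4-y->s8; s5-x->s9; s5-y->s10; s6-x->s9; s6-y->s10; s7-x->s7; s7-y->s11; s8-x->s12; s8-y->s10; s9-x->s13; s9-y->s10; s10-x->s10; s10-y->s14; s11-x->s12; s11-y->s10; s12-x->s13; s12-y->s10; s13-x->s15; s13-y->s10; s14-x->s14; s14-y->s0; s15-x->s15; s15-y->s10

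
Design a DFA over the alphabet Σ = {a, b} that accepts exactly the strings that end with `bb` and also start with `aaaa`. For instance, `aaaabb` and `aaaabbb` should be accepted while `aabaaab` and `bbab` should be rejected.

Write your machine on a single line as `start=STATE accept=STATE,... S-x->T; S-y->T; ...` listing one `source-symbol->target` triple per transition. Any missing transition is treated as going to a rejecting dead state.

start=S0; accept=S9; S0-a->S1; S0-b->S2; S1-a->S3; S1-b->S2; S2-a->S4; S2-b->S5; S3-a->S6; S3-b->S2; S4-a->S4; S4-b->S2; S5-a->S4; S5-b->S5; S6-a->S7; S6-b->S2; S7-a->S7; S7-b->S8; S8-a->S7; S8-b->S9; S9-a->S7; S9-b->S9

Run two small machines in parallel and take their product. One (3 states) tracks how much of the suffix `bb` has currently been matched; the other (6 states) tracks whether the input so far still matches the prefix `aaaa`. Each combined state is a pair, one component from each; accept when both components accept.
        a   b  
>  S0   S1  S2 
   S1   S3  S2 
   S2   S4  S5 
   S3   S6  S2 
   S4   S4  S2 
   S5   S4  S5 
   S6   S7  S2 
   S7   S7  S8 
   S8   S7  S9 
 * S9   S7  S9 
(> = start, * = accepting)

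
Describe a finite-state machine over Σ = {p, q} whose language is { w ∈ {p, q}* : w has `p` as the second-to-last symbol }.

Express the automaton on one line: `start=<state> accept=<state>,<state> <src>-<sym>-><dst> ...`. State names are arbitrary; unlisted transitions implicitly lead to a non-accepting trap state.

Because acceptance depends on a position counted from the end, the machine has to buffer the most recent 2 symbols. Make each state the string of the last up-to-2 symbols read; on input `x` shift the window left and append `x`. Accept when the buffered window has length 2 and begins with `p`.
A 7-state machine:
        p   q  
>  s0   s1  s2 
   s1   s3  s4 
   s2   s5  s6 
 * s3   s3  s4 
 * s4   s5  s6 
   s5   s3  s4 
   s6   s5  s6 
(> = start, * = accepting)

start=s0 accept=s3,s4 s0-p->s1 s0-q->s2 s1-p->s3 s1-q->s4 s2-p->s5 s2-q->s6 s3-p->s3 s3-q->s4 s4-p->s5 s4-q->s6 s5-p->s3 s5-q->s4 s6-p->s5 s6-q->s6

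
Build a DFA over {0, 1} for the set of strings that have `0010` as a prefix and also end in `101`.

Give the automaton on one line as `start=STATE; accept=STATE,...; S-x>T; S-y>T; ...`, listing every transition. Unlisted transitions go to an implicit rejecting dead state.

Run two small machines in parallel and take their product. The first has 6 states tracking whether the input so far still matches the prefix `0010`; the second has 4 states tracking how much of the suffix `101` has currently been matched. A product state is a pair (one from each), accepting exactly when both do. Minimizing collapses redundant product states.
        0   1  
>  S0   S1  S2 
   S1   S3  S2 
   S2   S2  S2 
   S3   S2  S4 
   S4   S5  S2 
   S5   S6  S7 
   S6   S6  S8 
 * S7   S5  S8 
   S8   S5  S8 
(> = start, * = accepting)

start=S0; accept=S7; S0-0>S1; S0-1>S2; S1-0>S3; S1-1>S2; S2-0>S2; S2-1>S2; S3-0>S2; S3-1>S4; S4-0>S5; S4-1>S2; S5-0>S6; S5-1>S7; S6-0>S6; S6-1>S8; S7-0>S5; S7-1>S8; S8-0>S5; S8-1>S8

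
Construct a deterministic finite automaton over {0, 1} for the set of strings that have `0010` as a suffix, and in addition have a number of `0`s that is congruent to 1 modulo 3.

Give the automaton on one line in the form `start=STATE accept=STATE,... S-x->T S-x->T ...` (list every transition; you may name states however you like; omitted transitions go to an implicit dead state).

Build one automaton per condition and run them in lockstep. The first has 5 states tracking how much of the suffix `0010` has currently been matched; the second has 3 states tracking the count of `0`s modulo 3. A product state is a pair (one from each), accepting exactly when both do. Equivalent product states are then merged.
7 states suffice.
        0   1  
>  q0   q1  q0 
   q1   q2  q1 
   q2   q3  q4 
   q3   q1  q5 
   q4   q0  q4 
   q5   q6  q0 
 * q6   q2  q1 
(> = start, * = accepting)

start=q0 accept=q6 q0-0->q1 q0-1->q0 q1-0->q2 q1-1->q1 q2-0->q3 q2-1->q4 q3-0->q1 q3-1->q5 q4-0->q0 q4-1->q4 q5-0->q6 q5-1->q0 q6-0->q2 q6-1->q1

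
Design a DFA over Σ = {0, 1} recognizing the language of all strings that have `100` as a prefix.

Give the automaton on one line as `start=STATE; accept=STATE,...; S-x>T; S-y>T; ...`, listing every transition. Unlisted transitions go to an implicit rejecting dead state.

Check the first 3 symbols one by one: q0 through q2 record how many have matched `100` so far; any wrong symbol goes to the dead state q4. After all 3 match we enter the accepting sink q3.
        0   1  
>  q0   q4  q1 
   q1   q2  q4 
   q2   q3  q4 
 * q3   q3  q3 
   q4   q4  q4 
(> = start, * = accepting)

start=q0; accept=q3; q0-0>q4; q0-1>q1; q1-0>q2; q1-1>q4; q2-0>q3; q2-1>q4; q3-0>q3; q3-1>q3; q4-0>q4; q4-1>q4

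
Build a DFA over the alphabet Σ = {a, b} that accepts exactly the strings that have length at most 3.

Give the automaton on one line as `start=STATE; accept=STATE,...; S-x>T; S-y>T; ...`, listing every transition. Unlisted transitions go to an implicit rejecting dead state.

start=s0; accept=s0,s1,s2,s3; s0-a>s1; s0-b>s1; s1-a>s2; s1-b>s2; s2-a>s3; s2-b>s3; s3-a>s4; s3-b>s4; s4-a>s4; s4-b>s4

We only need to distinguish lengths 0, 1, …, 3, and '>3'. Chain s0 → s1 → s2 → s3 → s4 on every symbol, with s4 looping. Accepting states: {s0, s1, s2, s3}.
5 states suffice.
        a   b  
>* s0   s1  s1 
 * s1   s2  s2 
 * s2   s3  s3 
 * s3   s4  s4 
   s4   s4  s4 
(> = start, * = accepting)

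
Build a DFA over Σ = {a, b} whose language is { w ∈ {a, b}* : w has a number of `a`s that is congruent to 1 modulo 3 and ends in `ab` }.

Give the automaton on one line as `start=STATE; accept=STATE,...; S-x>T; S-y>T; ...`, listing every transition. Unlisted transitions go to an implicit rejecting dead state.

start=S0; accept=S3; S0-a>S1; S0-b>S0; S1-a>S2; S1-b>S3; S2-a>S4; S2-b>S5; S3-a>S2; S3-b>S6; S4-a>S1; S4-b>S7; S5-a>S4; S5-b>S8; S6-a>S2; S6-b>S6; S7-a>S1; S7-b>S0; S8-a>S4; S8-b>S8

Run two small machines in parallel and take their product. One (3 states) tracks the count of `a`s modulo 3; the other (3 states) tracks how much of the suffix `ab` has currently been matched. Each combined state is a pair, one component from each; accept when both components accept.
9 states suffice.
        a   b  
>  S0   S1  S0 
   S1   S2  S3 
   S2   S4  S5 
 * S3   S2  S6 
   S4   S1  S7 
   S5   S4  S8 
   S6   S2  S6 
   S7   S1  S0 
   S8   S4  S8 
(> = start, * = accepting)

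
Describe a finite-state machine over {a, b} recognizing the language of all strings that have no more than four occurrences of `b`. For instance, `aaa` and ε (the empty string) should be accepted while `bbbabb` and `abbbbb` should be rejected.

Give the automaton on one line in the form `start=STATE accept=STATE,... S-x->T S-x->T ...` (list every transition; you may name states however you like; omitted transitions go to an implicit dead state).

Only the number of `b`s matters, and only up to 5. Make a chain q0 → q1 → q2 → q3 → q4 → q5 advanced by each `b` (with q5 absorbing); every other symbol self-loops. The accepting set is {q0, q1, q2, q3, q4}.
        a   b  
>* q0   q0  q1 
 * q1   q1  q2 
 * q2   q2  q3 
 * q3   q3  q4 
 * q4   q4  q5 
   q5   q5  q5 
(> = start, * = accepting)

start=q0 accept=q0,q1,q2,q3,q4 q0-a->q0 q0-b->q1 q1-a->q1 q1-b->q2 q2-a->q2 q2-b->q3 q3-a->q3 q3-b->q4 q4-a->q4 q4-b->q5 q5-a->q5 q5-b->q5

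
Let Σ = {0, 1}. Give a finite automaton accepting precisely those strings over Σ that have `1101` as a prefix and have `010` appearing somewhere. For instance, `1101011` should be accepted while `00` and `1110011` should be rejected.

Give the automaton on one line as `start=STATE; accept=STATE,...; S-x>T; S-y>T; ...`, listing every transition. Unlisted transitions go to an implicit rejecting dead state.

start=S0; accept=S6; S0-0>S1; S0-1>S2; S1-0>S1; S1-1>S1; S2-0>S1; S2-1>S3; S3-0>S4; S3-1>S1; S4-0>S1; S4-1>S5; S5-0>S6; S5-1>S7; S6-0>S6; S6-1>S6; S7-0>S8; S7-1>S7; S8-0>S8; S8-1>S5

Build one automaton per condition and run them in lockstep. The first has 6 states tracking whether the input so far still matches the prefix `1101`; the second has 4 states tracking whether and how much of `010` has been seen. A product state is a pair (one from each), accepting exactly when both do. Minimizing collapses redundant product states.
A 9-state machine:
        0   1  
>  S0   S1  S2 
   S1   S1  S1 
   S2   S1  S3 
   S3   S4  S1 
   S4   S1  S5 
   S5   S6  S7 
 * S6   S6  S6 
   S7   S8  S7 
   S8   S8  S5 
(> = start, * = accepting)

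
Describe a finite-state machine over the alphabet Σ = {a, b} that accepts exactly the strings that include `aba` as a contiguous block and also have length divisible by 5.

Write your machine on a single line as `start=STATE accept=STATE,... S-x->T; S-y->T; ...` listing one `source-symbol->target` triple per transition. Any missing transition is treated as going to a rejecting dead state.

Build one automaton per condition and run them in lockstep. The first has 4 states tracking whether and how much of `aba` has been seen; the second has 5 states tracking the input length modulo 5. A product state is a pair (one from each), accepting exactly when both do.
20 states suffice.
          a    b  
>  s0     s1   s2 
   s1     s3   s4 
   s2     s3   s5 
   s3     s6   s7 
   s4     s8   s9 
   s5     s6   s9 
   s6    s10  s11 
   s7    s12  s13 
   s8    s12  s12 
   s9    s10  s13 
   s10   s14  s15 
   s11   s16   s0 
   s12   s16  s16 
   s13   s14   s0 
   s14    s1  s17 
   s15   s18   s2 
 * s16   s18  s18 
   s17   s19   s5 
   s18   s19  s19 
   s19    s8   s8 
(> = start, * = accepting)

start=s0; accept=s16; s0-a->s1; s0-b->s2; s1-a->s3; s1-b->s4; s2-a->s3; s2-b->s5; s3-a->s6; s3-b->s7; s4-a->s8; s4-b->s9; s5-a->s6; s5-b->s9; s6-a->s10; s6-b->s11; s7-a->s12; s7-b->s13; s8-a->s12; s8-b->s12; s9-a->s10; s9-b->s13; s10-a->s14; s10-b->s15; s11-a->s16; s11-b->s0; s12-a->s16; s12-b->s16; s13-a->s14; s13-b->s0; s14-a->s1; s14-b->s17; s15-a->s18; s15-b->s2; s16-a->s18; s16-b->s18; s17-a->s19; s17-b->s5; s18-a->s19; s18-b->s19; s19-a->s8; s19-b->s8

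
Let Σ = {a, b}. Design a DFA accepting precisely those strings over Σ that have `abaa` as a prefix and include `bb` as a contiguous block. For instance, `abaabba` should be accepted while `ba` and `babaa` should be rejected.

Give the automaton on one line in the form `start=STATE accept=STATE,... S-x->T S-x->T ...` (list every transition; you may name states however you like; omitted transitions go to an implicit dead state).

Run two small machines in parallel and take their product. One (6 states) tracks whether the input so far still matches the prefix `abaa`; the other (3 states) tracks whether and how much of `bb` has been seen. Each combined state is a pair, one component from each; accept when both components accept.
10 states suffice.
        a   b  
>  q0   q1  q2 
   q1   q3  q4 
   q2   q3  q5 
   q3   q3  q2 
   q4   q6  q5 
   q5   q5  q5 
   q6   q7  q2 
   q7   q7  q8 
   q8   q7  q9 
 * q9   q9  q9 
(> = start, * = accepting)

start=q0 accept=q9 q0-a->q1 q0-b->q2 q1-a->q3 q1-b->q4 q2-a->q3 q2-b->q5 q3-a->q3 q3-b->q2 q4-a->q6 q4-b->q5 q5-a->q5 q5-b->q5 q6-a->q7 q6-b->q2 q7-a->q7 q7-b->q8 q8-a->q7 q8-b->q9 q9-a->q9 q9-b->q9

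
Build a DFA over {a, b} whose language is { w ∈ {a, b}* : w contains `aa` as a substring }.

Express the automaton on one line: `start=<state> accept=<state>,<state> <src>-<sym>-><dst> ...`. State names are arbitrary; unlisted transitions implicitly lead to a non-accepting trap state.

Track how much of `aa` has been matched so far: state q0 is no progress, q2 is the absorbing accept state reached once `aa` has occurred. Intermediate states record partial matches; on a mismatch, fall back to the longest reusable overlap.
3 states suffice.
        a   b  
>  q0   q1  q0 
   q1   q2  q0 
 * q2   q2  q2 
(> = start, * = accepting)

start=q0 accept=q2 q0-a->q1 q0-b->q0 q1-a->q2 q1-b->q0 q2-a->q2 q2-b->q2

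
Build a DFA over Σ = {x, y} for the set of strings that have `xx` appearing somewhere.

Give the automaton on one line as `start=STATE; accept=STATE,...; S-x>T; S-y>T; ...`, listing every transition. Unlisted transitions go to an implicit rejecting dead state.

Track how much of `xx` has been matched so far: state A is no progress, C is the absorbing accept state reached once `xx` has occurred. Intermediate states record partial matches; on a mismatch, fall back to the longest reusable overlap.
With 3 states:
       x  y 
>  A   B  A 
   B   C  A 
 * C   C  C 
(> = start, * = accepting)

start=A; accept=C; A-x>B; A-y>A; B-x>C; B-y>A; C-x>C; C-y>C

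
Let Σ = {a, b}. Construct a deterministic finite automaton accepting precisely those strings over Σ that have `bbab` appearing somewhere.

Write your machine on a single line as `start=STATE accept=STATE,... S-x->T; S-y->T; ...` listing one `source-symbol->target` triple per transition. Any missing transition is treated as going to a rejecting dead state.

start=q0; accept=q4; q0-a->q0; q0-b->q1; q1-a->q0; q1-b->q2; q2-a->q3; q2-b->q2; q3-a->q0; q3-b->q4; q4-a->q4; q4-b->q4

States q0..q3 record the length of the longest prefix of `bbab` that matches the current input suffix. Reaching q4 means `bbab` has been seen, and we stay there forever. Accept from q4.
        a   b  
>  q0   q0  q1 
   q1   q0  q2 
   q2   q3  q2 
   q3   q0  q4 
 * q4   q4  q4 
(> = start, * = accepting)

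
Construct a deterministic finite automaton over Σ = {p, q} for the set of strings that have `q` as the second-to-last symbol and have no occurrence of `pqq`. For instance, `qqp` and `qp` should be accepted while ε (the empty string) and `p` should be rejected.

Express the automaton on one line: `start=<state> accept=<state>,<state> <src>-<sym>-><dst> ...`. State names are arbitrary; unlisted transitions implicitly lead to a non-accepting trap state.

Run two small machines in parallel and take their product. The first has 7 states tracking the last 2 symbols read; the second has 4 states tracking partial matches of the forbidden pattern `pqq`. A product state is a pair (one from each), accepting exactly when both do.
An 11-state machine:
          p    q  
>  s0     s1   s2 
   s1     s3   s4 
   s2     s5   s6 
   s3     s3   s4 
   s4     s5   s7 
 * s5     s3   s4 
 * s6     s5   s6 
   s7     s8   s7 
   s8     s9  s10 
   s9     s9  s10 
   s10    s8   s7 
(> = start, * = accepting)

start=s0 accept=s5,s6 s0-p->s1 s0-q->s2 s1-p->s3 s1-q->s4 s2-p->s5 s2-q->s6 s3-p->s3 s3-q->s4 s4-p->s5 s4-q->s7 s5-p->s3 s5-q->s4 s6-p->s5 s6-q->s6 s7-p->s8 s7-q->s7 s8-p->s9 s8-q->s10 s9-p->s9 s9-q->s10 s10-p->s8 s10-q->s7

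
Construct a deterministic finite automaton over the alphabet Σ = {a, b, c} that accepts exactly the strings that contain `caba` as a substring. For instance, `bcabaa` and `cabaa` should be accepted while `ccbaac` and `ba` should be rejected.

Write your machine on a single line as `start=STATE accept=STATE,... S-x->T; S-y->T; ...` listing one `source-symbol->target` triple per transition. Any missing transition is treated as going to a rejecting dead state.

start=q0; accept=q4; q0-a->q0; q0-b->q0; q0-c->q1; q1-a->q2; q1-b->q0; q1-c->q1; q2-a->q0; q2-b->q3; q2-c->q1; q3-a->q4; q3-b->q0; q3-c->q1; q4-a->q4; q4-b->q4; q4-c->q4

States q0..q3 record the length of the longest prefix of `caba` that matches the current input suffix. Reaching q4 means `caba` has been seen, and we stay there forever. Accept from q4.
With 5 states:
        a   b   c  
>  q0   q0  q0  q1 
   q1   q2  q0  q1 
   q2   q0  q3  q1 
   q3   q4  q0  q1 
 * q4   q4  q4  q4 
(> = start, * = accepting)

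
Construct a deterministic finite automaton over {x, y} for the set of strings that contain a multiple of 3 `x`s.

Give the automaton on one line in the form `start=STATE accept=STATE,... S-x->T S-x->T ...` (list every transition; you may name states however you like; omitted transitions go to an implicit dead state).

start=S0 accept=S0 S0-x->S1 S0-y->S0 S1-x->S2 S1-y->S1 S2-x->S0 S2-y->S2

The only thing that matters is how many `x`s have appeared, reduced mod 3. Use one state per residue: S0 for 0, …, S2 for 2. Reading `x` moves to the next residue; anything else stays put. S0 is accepting.
A 3-state machine:
        x   y  
>* S0   S1  S0 
   S1   S2  S1 
   S2   S0  S2 
(> = start, * = accepting)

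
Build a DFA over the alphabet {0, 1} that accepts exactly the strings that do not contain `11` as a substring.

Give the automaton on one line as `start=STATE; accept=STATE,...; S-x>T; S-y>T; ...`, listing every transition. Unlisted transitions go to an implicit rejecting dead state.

This is the complement of 'contains `11`'. Use the same substring-matching states — S0 through S2 holding how much of `11` has just been matched — but flip the accepting set: everything except the trap S2 accepts.
A 3-state machine:
        0   1  
>* S0   S0  S1 
 * S1   S0  S2 
   S2   S2  S2 
(> = start, * = accepting)

start=S0; accept=S0,S1; S0-0>S0; S0-1>S1; S1-0>S0; S1-1>S2; S2-0>S2; S2-1>S2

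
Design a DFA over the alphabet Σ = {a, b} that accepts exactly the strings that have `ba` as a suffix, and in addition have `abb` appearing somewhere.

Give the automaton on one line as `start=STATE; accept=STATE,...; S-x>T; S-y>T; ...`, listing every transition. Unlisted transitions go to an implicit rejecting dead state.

start=s0; accept=s4; s0-a>s1; s0-b>s0; s1-a>s1; s1-b>s2; s2-a>s1; s2-b>s3; s3-a>s4; s3-b>s3; s4-a>s5; s4-b>s3; s5-a>s5; s5-b>s3

Build one automaton per condition and run them in lockstep. The first has 3 states tracking how much of the suffix `ba` has currently been matched; the second has 4 states tracking whether and how much of `abb` has been seen. A product state is a pair (one from each), accepting exactly when both do. After merging equivalent states the machine shrinks.
With 6 states:
        a   b  
>  s0   s1  s0 
   s1   s1  s2 
   s2   s1  s3 
   s3   s4  s3 
 * s4   s5  s3 
   s5   s5  s3 
(> = start, * = accepting)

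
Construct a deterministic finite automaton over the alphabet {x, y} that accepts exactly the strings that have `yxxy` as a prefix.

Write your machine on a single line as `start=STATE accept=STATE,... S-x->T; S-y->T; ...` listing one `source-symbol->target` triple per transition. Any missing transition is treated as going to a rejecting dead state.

start=q0; accept=q4; q0-x->q5; q0-y->q1; q1-x->q2; q1-y->q5; q2-x->q3; q2-y->q5; q3-x->q5; q3-y->q4; q4-x->q4; q4-y->q4; q5-x->q5; q5-y->q5

Walk along `yxxy` while the input agrees: from q0 take `y` to q1, and so on. Any deviation drops to the rejecting sink q5. Once q4 is reached the prefix is confirmed and every continuation is accepted.
6 states suffice.
        x   y  
>  q0   q5  q1 
   q1   q2  q5 
   q2   q3  q5 
   q3   q5  q4 
 * q4   q4  q4 
   q5   q5  q5 
(> = start, * = accepting)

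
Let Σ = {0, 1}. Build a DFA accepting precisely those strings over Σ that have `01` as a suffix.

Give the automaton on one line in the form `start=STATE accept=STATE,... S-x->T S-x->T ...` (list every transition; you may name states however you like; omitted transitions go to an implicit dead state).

Remember how much of `01` the current input suffix matches. State S0 means no match yet; S1 means the last symbol is `0`; S2 means the last 2 symbols are `01`. Only S2 accepts. On a mismatch, fall back to the longest proper suffix that is still a prefix of `01`.
A 3-state machine:
        0   1  
>  S0   S1  S0 
   S1   S1  S2 
 * S2   S1  S0 
(> = start, * = accepting)

start=S0 accept=S2 S0-0->S1 S0-1->S0 S1-0->S1 S1-1->S2 S2-0->S1 S2-1->S0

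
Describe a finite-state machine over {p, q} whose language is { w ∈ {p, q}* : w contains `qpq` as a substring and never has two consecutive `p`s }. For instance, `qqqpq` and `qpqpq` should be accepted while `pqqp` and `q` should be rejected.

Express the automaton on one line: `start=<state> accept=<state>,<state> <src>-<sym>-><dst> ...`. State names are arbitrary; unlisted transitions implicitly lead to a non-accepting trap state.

start=A accept=F,G A-p->B A-q->C B-p->D B-q->C C-p->E C-q->C D-p->D D-q->D E-p->D E-q->F F-p->G F-q->F G-p->D G-q->F

Handle the two conditions separately and then intersect. The first has 4 states tracking whether and how much of `qpq` has been seen; the second has 3 states tracking partial matches of the forbidden pattern `pp`. A product state is a pair (one from each), accepting exactly when both do. Equivalent product states are then merged.
A 7-state machine:
       p  q 
>  A   B  C 
   B   D  C 
   C   E  C 
   D   D  D 
   E   D  F 
 * F   G  F 
 * G   D  F 
(> = start, * = accepting)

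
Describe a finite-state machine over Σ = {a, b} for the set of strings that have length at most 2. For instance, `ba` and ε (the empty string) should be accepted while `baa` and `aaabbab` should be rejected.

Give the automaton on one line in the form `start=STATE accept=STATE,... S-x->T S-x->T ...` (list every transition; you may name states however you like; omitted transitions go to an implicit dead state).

Count input length up to 3: every symbol moves from s0 toward s3, which means 'more than 2' and absorbs. Accept from {s0, s1, s2}.
4 states suffice.
        a   b  
>* s0   s1  s1 
 * s1   s2  s2 
 * s2   s3  s3 
   s3   s3  s3 
(> = start, * = accepting)

start=s0 accept=s0,s1,s2 s0-a->s1 s0-b->s1 s1-a->s2 s1-b->s2 s2-a->s3 s2-b->s3 s3-a->s3 s3-b->s3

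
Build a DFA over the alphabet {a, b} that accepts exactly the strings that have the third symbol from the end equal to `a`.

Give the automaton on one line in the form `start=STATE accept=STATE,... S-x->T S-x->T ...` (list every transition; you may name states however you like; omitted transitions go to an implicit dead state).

A DFA must remember the last 3 symbols (since which symbol is third-to-last isn't known until the input ends). Use one state per possible window of the last ≤3 symbols; accept from those whose window starts with `a`.
With 15 states:
          a    b  
>  q0     q1   q2 
   q1     q3   q4 
   q2     q5   q6 
   q3     q7   q8 
   q4     q9  q10 
   q5    q11  q12 
   q6    q13  q14 
 * q7     q7   q8 
 * q8     q9  q10 
 * q9    q11  q12 
 * q10   q13  q14 
   q11    q7   q8 
   q12    q9  q10 
   q13   q11  q12 
   q14   q13  q14 
(> = start, * = accepting)

start=q0 accept=q7,q8,q9,q10 q0-a->q1 q0-b->q2 q1-a->q3 q1-b->q4 q2-a->q5 q2-b->q6 q3-a->q7 q3-b->q8 q4-a->q9 q4-b->q10 q5-a->q11 q5-b->q12 q6-a->q13 q6-b->q14 q7-a->q7 q7-b->q8 q8-a->q9 q8-b->q10 q9-a->q11 q9-b->q12 q10-a->q13 q10-b->q14 q11-a->q7 q11-b->q8 q12-a->q9 q12-b->q10 q13-a->q11 q13-b->q12 q14-a->q13 q14-b->q14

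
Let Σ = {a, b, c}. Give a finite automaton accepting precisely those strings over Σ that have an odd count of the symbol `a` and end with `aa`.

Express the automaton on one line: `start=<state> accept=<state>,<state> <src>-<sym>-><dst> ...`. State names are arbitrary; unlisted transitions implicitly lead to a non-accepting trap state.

Handle the two conditions separately and then intersect. One (2 states) tracks the count of `a`s modulo 2; the other (3 states) tracks how much of the suffix `aa` has currently been matched. Each combined state is a pair, one component from each; accept when both components accept. Minimizing collapses redundant product states.
4 states suffice.
        a   b   c  
>  s0   s1  s0  s0 
   s1   s2  s1  s1 
   s2   s3  s0  s0 
 * s3   s2  s1  s1 
(> = start, * = accepting)

start=s0 accept=s3 s0-a->s1 s0-b->s0 s0-c->s0 s1-a->s2 s1-b->s1 s1-c->s1 s2-a->s3 s2-b->s0 s2-c->s0 s3-a->s2 s3-b->s1 s3-c->s1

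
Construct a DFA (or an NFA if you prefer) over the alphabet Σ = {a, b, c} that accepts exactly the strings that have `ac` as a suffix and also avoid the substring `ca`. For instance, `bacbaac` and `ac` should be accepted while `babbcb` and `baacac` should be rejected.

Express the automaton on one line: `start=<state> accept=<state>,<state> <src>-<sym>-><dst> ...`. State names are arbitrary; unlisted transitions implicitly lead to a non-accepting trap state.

start=q0 accept=q3 q0-a->q1 q0-b->q0 q0-c->q2 q1-a->q1 q1-b->q0 q1-c->q3 q2-a->q4 q2-b->q0 q2-c->q2 q3-a->q4 q3-b->q0 q3-c->q2 q4-a->q4 q4-b->q5 q4-c->q6 q5-a->q4 q5-b->q5 q5-c->q5 q6-a->q4 q6-b->q5 q6-c->q5

Run two small machines in parallel and take their product. One (3 states) tracks how much of the suffix `ac` has currently been matched; the other (3 states) tracks partial matches of the forbidden pattern `ca`. Each combined state is a pair, one component from each; accept when both components accept.
With 7 states:
        a   b   c  
>  q0   q1  q0  q2 
   q1   q1  q0  q3 
   q2   q4  q0  q2 
 * q3   q4  q0  q2 
   q4   q4  q5  q6 
   q5   q4  q5  q5 
   q6   q4  q5  q5 
(> = start, * = accepting)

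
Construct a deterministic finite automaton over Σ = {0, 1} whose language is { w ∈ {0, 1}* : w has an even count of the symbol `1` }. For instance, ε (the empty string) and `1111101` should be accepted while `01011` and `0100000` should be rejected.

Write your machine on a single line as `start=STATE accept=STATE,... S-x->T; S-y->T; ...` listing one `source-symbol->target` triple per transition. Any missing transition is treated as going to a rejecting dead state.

start=q0; accept=q0; q0-0->q0; q0-1->q1; q1-0->q1; q1-1->q0

Keep the running count of `1`s modulo 2: each `1` advances along the cycle q0 → q1 → q0 while other symbols loop. Accept at q0.
A 2-state machine:
        0   1  
>* q0   q0  q1 
   q1   q1  q0 
(> = start, * = accepting)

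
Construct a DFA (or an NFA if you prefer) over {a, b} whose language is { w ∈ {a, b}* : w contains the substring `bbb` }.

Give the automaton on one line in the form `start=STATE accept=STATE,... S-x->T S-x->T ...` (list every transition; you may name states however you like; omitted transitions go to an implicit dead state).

Track how much of `bbb` has been matched so far: state s0 is no progress, s3 is the absorbing accept state reached once `bbb` has occurred. Intermediate states record partial matches; on a mismatch, fall back to the longest reusable overlap.
        a   b  
>  s0   s0  s1 
   s1   s0  s2 
   s2   s0  s3 
 * s3   s3  s3 
(> = start, * = accepting)

start=s0 accept=s3 s0-a->s0 s0-b->s1 s1-a->s0 s1-b->s2 s2-a->s0 s2-b->s3 s3-a->s3 s3-b->s3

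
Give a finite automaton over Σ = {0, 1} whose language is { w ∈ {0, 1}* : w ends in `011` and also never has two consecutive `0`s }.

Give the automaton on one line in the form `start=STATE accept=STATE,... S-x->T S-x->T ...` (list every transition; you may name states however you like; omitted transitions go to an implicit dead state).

Handle the two conditions separately and then intersect. The first has 4 states tracking how much of the suffix `011` has currently been matched; the second has 3 states tracking partial matches of the forbidden pattern `00`. A product state is a pair (one from each), accepting exactly when both do. Equivalent product states are then merged.
        0   1  
>  s0   s1  s0 
   s1   s2  s3 
   s2   s2  s2 
   s3   s1  s4 
 * s4   s1  s0 
(> = start, * = accepting)

start=s0 accept=s4 s0-0->s1 s0-1->s0 s1-0->s2 s1-1->s3 s2-0->s2 s2-1->s2 s3-0->s1 s3-1->s4 s4-0->s1 s4-1->s0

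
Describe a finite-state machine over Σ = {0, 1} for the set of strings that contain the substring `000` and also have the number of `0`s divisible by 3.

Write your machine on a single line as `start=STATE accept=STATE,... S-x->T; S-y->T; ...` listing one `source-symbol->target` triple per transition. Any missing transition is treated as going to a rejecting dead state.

start=S0; accept=S4; S0-0->S1; S0-1->S0; S1-0->S2; S1-1->S3; S2-0->S4; S2-1->S5; S3-0->S6; S3-1->S3; S4-0->S7; S4-1->S4; S5-0->S8; S5-1->S5; S6-0->S9; S6-1->S5; S7-0->S10; S7-1->S7; S8-0->S11; S8-1->S0; S9-0->S7; S9-1->S0; S10-0->S4; S10-1->S10; S11-0->S10; S11-1->S3

Run two small machines in parallel and take their product. The first has 4 states tracking whether and how much of `000` has been seen; the second has 3 states tracking the count of `0`s modulo 3. A product state is a pair (one from each), accepting exactly when both do.
12 states suffice.
          0    1  
>  S0     S1   S0 
   S1     S2   S3 
   S2     S4   S5 
   S3     S6   S3 
 * S4     S7   S4 
   S5     S8   S5 
   S6     S9   S5 
   S7    S10   S7 
   S8    S11   S0 
   S9     S7   S0 
   S10    S4  S10 
   S11   S10   S3 
(> = start, * = accepting)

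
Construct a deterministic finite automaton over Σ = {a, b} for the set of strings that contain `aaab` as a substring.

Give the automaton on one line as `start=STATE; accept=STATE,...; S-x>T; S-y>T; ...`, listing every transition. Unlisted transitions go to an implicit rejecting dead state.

Track how much of `aaab` has been matched so far: state S0 is no progress, S4 is the absorbing accept state reached once `aaab` has occurred. Intermediate states record partial matches; on a mismatch, fall back to the longest reusable overlap.
A 5-state machine:
        a   b  
>  S0   S1  S0 
   S1   S2  S0 
   S2   S3  S0 
   S3   S3  S4 
 * S4   S4  S4 
(> = start, * = accepting)

start=S0; accept=S4; S0-a>S1; S0-b>S0; S1-a>S2; S1-b>S0; S2-a>S3; S2-b>S0; S3-a>S3; S3-b>S4; S4-a>S4; S4-b>S4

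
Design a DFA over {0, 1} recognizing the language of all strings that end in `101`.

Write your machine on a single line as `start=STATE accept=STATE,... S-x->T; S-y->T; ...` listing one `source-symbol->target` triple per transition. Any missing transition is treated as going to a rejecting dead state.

start=q0; accept=q3; q0-0->q0; q0-1->q1; q1-0->q2; q1-1->q1; q2-0->q0; q2-1->q3; q3-0->q2; q3-1->q1

Remember how much of `101` the current input suffix matches. State q0 means no match yet; q1 means the last symbol is `1`; q2 means the last 2 symbols are `10`; q3 means the last 3 symbols are `101`. Only q3 accepts. On a mismatch, fall back to the longest proper suffix that is still a prefix of `101`.
With 4 states:
        0   1  
>  q0   q0  q1 
   q1   q2  q1 
   q2   q0  q3 
 * q3   q2  q1 
(> = start, * = accepting)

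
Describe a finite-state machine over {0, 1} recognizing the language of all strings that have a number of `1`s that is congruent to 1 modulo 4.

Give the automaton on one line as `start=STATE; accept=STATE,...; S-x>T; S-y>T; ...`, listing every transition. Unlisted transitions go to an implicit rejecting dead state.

Keep the running count of `1`s modulo 4: each `1` advances along the cycle A → B → C → D → A while other symbols loop. Accept at B.
A 4-state machine:
       0  1 
>  A   A  B 
 * B   B  C 
   C   C  D 
   D   D  A 
(> = start, * = accepting)

start=A; accept=B; A-0>A; A-1>B; B-0>B; B-1>C; C-0>C; C-1>D; D-0>D; D-1>A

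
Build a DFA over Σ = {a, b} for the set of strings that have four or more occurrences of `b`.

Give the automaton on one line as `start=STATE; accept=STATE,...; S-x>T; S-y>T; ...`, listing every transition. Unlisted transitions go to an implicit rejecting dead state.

Only the number of `b`s matters, and only up to 5. Make a chain s0 → s1 → s2 → s3 → s4 → s5 advanced by each `b` (with s5 absorbing); every other symbol self-loops. The accepting set is {s4, s5}.
With 6 states:
        a   b  
>  s0   s0  s1 
   s1   s1  s2 
   s2   s2  s3 
   s3   s3  s4 
 * s4   s4  s5 
 * s5   s5  s5 
(> = start, * = accepting)

start=s0; accept=s4,s5; s0-a>s0; s0-b>s1; s1-a>s1; s1-b>s2; s2-a>s2; s2-b>s3; s3-a>s3; s3-b>s4; s4-a>s4; s4-b>s5; s5-a>s5; s5-b>s5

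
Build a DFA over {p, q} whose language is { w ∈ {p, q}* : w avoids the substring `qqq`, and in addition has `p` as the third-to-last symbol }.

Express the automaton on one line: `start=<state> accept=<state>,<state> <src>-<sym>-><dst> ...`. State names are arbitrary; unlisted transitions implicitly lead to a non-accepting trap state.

start=S0 accept=S6,S7,S8,S9 S0-p->S1 S0-q->S2 S1-p->S3 S1-q->S4 S2-p->S1 S2-q->S5 S3-p->S6 S3-q->S7 S4-p->S8 S4-q->S9 S5-p->S1 S5-q->S10 S6-p->S6 S6-q->S7 S7-p->S8 S7-q->S9 S8-p->S3 S8-q->S4 S9-p->S1 S9-q->S10 S10-p->S10 S10-q->S10

Handle the two conditions separately and then intersect. The first has 4 states tracking partial matches of the forbidden pattern `qqq`; the second has 15 states tracking the last 3 symbols read. A product state is a pair (one from each), accepting exactly when both do. After merging equivalent states the machine shrinks.
An 11-state machine:
          p    q  
>  S0     S1   S2 
   S1     S3   S4 
   S2     S1   S5 
   S3     S6   S7 
   S4     S8   S9 
   S5     S1  S10 
 * S6     S6   S7 
 * S7     S8   S9 
 * S8     S3   S4 
 * S9     S1  S10 
   S10   S10  S10 
(> = start, * = accepting)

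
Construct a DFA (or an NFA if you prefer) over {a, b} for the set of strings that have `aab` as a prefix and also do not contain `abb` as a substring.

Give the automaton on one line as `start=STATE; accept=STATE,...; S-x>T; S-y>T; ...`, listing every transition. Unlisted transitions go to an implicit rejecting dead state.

Run two small machines in parallel and take their product. The first has 5 states tracking whether the input so far still matches the prefix `aab`; the second has 4 states tracking partial matches of the forbidden pattern `abb`. A product state is a pair (one from each), accepting exactly when both do.
        a   b  
>  S0   S1  S2 
   S1   S3  S4 
   S2   S5  S2 
   S3   S5  S6 
   S4   S5  S7 
   S5   S5  S4 
 * S6   S8  S9 
   S7   S7  S7 
 * S8   S8  S6 
   S9   S9  S9 
(> = start, * = accepting)

start=S0; accept=S6,S8; S0-a>S1; S0-b>S2; S1-a>S3; S1-b>S4; S2-a>S5; S2-b>S2; S3-a>S5; S3-b>S6; S4-a>S5; S4-b>S7; S5-a>S5; S5-b>S4; S6-a>S8; S6-b>S9; S7-a>S7; S7-b>S7; S8-a>S8; S8-b>S6; S9-a>S9; S9-b>S9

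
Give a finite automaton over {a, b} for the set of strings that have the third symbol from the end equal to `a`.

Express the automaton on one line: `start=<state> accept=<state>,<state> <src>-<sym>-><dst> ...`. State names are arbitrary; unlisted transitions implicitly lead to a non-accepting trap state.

Because acceptance depends on a position counted from the end, the machine has to buffer the most recent 3 symbols. Make each state the string of the last up-to-3 symbols read; on input `x` shift the window left and append `x`. Accept when the buffered window has length 3 and begins with `a`.
A 15-state machine:
          a    b  
>  S0     S1   S2 
   S1     S3   S4 
   S2     S5   S6 
   S3     S7   S8 
   S4     S9  S10 
   S5    S11  S12 
   S6    S13  S14 
 * S7     S7   S8 
 * S8     S9  S10 
 * S9    S11  S12 
 * S10   S13  S14 
   S11    S7   S8 
   S12    S9  S10 
   S13   S11  S12 
   S14   S13  S14 
(> = start, * = accepting)

start=S0 accept=S7,S8,S9,S10 S0-a->S1 S0-b->S2 S1-a->S3 S1-b->S4 S2-a->S5 S2-b->S6 S3-a->S7 S3-b->S8 S4-a->S9 S4-b->S10 S5-a->S11 S5-b->S12 S6-a->S13 S6-b->S14 S7-a->S7 S7-b->S8 S8-a->S9 S8-b->S10 S9-a->S11 S9-b->S12 S10-a->S13 S10-b->S14 S11-a->S7 S11-b->S8 S12-a->S9 S12-b->S10 S13-a->S11 S13-b->S12 S14-a->S13 S14-b->S14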